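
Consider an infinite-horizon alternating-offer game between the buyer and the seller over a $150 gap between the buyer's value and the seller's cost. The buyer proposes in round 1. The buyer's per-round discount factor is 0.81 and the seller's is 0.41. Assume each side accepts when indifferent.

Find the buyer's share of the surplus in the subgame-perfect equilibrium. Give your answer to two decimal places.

132.50

In a stationary SPE each proposer offers the other exactly their discounted continuation value.
If the buyer keeps x when proposing and the seller keeps y when proposing, then x = 150 − 0.41y and y = 150 − 0.81x.
Solving: x = 150(1 − 0.41) / (1 − 0.81·0.41) = 88.5 / 0.6679 ≈ 132.5049.
The seller gets 150 − 132.5049 ≈ 17.4951.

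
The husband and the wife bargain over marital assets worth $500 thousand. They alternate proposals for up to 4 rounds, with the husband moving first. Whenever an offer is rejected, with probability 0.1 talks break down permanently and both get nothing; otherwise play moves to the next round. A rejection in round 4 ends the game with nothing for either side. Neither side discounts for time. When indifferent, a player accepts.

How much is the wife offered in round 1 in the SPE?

By backward induction:
Round 4 (the wife proposes): rejection yields 0 for the husband; the wife offers 0 and keeps 500.
Round 3 (the husband proposes): rejecting gives the wife an expected 0.9 × 500 = 450; the husband offers that and keeps 50.
Round 2 (the wife proposes): rejecting gives the husband an expected 0.9 × 50 = 45. The wife offers 45 and keeps 500 − 45 = 455.
Round 1 (the husband proposes): rejecting gives the wife an expected 0.9 × 455 = 409.5, so the husband offers 409.5, keeping 90.5.

409.5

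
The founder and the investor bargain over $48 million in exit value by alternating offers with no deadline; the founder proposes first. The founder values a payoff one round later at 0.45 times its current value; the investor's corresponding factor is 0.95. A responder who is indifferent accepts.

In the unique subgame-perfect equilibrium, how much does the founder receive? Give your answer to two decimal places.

4.19

When the founder proposes, the investor accepts any offer worth at least 0.95 times what the investor would get by proposing next round; and vice versa.
This gives x = 48 − 0.95y and y = 48 − 0.45x, where x and y are each side's share when it proposes.
Hence (1 − 0.95·0.45)x = 48(1 − 0.95), i.e. 0.5725·x = 2.4.
x ≈ 4.1921; the investor's share is 48 − x ≈ 43.8079.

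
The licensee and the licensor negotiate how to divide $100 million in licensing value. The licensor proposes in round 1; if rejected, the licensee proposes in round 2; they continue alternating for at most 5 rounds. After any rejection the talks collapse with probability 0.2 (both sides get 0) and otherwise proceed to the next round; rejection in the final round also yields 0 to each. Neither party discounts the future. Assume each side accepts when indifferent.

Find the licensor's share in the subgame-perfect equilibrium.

Round 5 (the licensor proposes): rejection yields 0 for the licensee; the licensor offers 0 and keeps 100.
Round 4 (the licensee proposes): rejecting gives the licensor an expected 0.8 × 100 = 80; the licensee offers that and keeps 20.
Round 3 (the licensor proposes): rejecting gives the licensee an expected 0.8 × 20 = 16; the licensor offers that and keeps 84.
Round 2 (the licensee proposes): rejecting gives the licensor an expected 0.8 × 84 = 67.2, so the licensee offers 67.2, keeping 32.8.
Round 1 (the licensor proposes): rejecting gives the licensee an expected 0.8 × 32.8 = 26.24; the licensor offers that and keeps 73.76.

73.76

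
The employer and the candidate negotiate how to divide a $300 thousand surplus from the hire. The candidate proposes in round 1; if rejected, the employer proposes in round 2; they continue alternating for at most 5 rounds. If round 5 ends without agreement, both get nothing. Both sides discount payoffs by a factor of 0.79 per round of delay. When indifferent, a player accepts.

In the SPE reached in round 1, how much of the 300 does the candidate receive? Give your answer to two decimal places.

219.17

Round 5 (the candidate proposes): rejection yields 0 for the employer; the candidate offers 0 and keeps 300.
Round 4 (the employer proposes): the candidate can get 300 next round, worth 0.79 × 300 = 237 now, so the employer offers 237, keeping 63.
Round 3 (the candidate proposes): the employer can get 63 next round, worth 0.79 × 63 = 49.77 now, so the candidate offers 49.77, keeping 250.23.
Round 2 (the employer proposes): the candidate can get 250.23 next round, worth 0.79 × 250.23 = 197.6817 now. The employer offers 197.6817 and keeps 300 − 197.6817 = 102.3183.
Round 1 (the candidate proposes): the employer can get 102.3183 next round, worth 0.79 × 102.3183 = 80.831457 now; the candidate offers that and keeps 219.168543.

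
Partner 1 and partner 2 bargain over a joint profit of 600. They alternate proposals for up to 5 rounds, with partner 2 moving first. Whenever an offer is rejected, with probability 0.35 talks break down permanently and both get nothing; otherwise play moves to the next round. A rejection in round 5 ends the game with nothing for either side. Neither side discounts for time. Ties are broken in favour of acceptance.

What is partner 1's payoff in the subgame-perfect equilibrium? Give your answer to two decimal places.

By backward induction:
Round 5 (partner 2 proposes): rejection yields 0 for partner 1; partner 2 offers 0 and keeps 600.
Round 4 (partner 1 proposes): rejecting gives partner 2 an expected 0.65 × 600 = 390; partner 1 offers that and keeps 210.
Round 3 (partner 2 proposes): rejecting gives partner 1 an expected 0.65 × 210 = 136.5. Partner 2 offers 136.5 and keeps 600 − 136.5 = 463.5.
Round 2 (partner 1 proposes): rejecting gives partner 2 an expected 0.65 × 463.5 = 301.275. Partner 1 offers 301.275 and keeps 600 − 301.275 = 298.725.
Round 1 (partner 2 proposes): rejecting gives partner 1 an expected 0.65 × 298.725 = 194.17125. Partner 2 offers 194.17125 and keeps 600 − 194.17125 = 405.82875.

194.17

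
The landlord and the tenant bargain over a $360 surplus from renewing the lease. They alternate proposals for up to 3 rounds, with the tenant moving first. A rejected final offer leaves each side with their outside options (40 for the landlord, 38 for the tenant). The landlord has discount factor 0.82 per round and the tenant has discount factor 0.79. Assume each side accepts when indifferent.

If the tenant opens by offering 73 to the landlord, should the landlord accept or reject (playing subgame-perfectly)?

Round 3 (the tenant proposes): the landlord gets 40 if talks fail, so the tenant offers 40 and keeps 320.
Round 2 (the landlord proposes): the tenant can get 320 next round, worth 0.79 × 320 = 252.8 now. The landlord offers 252.8 and keeps 360 − 252.8 = 107.2.
So by rejecting in round 1, the landlord gets 107.2 next round, worth 0.82 × 107.2 = 87.904 now.
Offer 73 < 87.904, so the landlord rejects.

Reject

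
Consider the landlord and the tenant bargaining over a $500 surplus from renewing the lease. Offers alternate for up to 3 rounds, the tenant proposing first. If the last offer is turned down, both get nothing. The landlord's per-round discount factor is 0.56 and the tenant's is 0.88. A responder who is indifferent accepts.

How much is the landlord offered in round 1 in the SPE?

Work backward from the last round.
Round 3 (the tenant proposes): rejection yields 0 for the landlord; the tenant offers 0 and keeps 500.
Round 2 (the landlord proposes): the tenant can get 500 next round, worth 0.88 × 500 = 440 now; the landlord offers that and keeps 60.
Round 1 (the tenant proposes): the landlord can get 60 next round, worth 0.56 × 60 = 33.6 now; the tenant offers that and keeps 466.4.

33.6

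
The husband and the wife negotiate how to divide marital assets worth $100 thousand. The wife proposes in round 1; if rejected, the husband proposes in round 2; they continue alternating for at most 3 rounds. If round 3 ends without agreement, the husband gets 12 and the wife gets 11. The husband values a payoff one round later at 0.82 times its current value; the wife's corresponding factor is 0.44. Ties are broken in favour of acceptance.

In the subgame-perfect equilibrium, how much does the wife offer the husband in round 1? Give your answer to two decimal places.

Round 3 (the wife proposes): the husband gets 12 if talks fail, so the wife offers 12 and keeps 88.
Round 2 (the husband proposes): the wife can get 88 next round, worth 0.44 × 88 = 38.72 now; the husband offers that and keeps 61.28.
Round 1 (the wife proposes): the husband can get 61.28 next round, worth 0.82 × 61.28 = 50.2496 now; the wife offers that and keeps 49.7504.

50.25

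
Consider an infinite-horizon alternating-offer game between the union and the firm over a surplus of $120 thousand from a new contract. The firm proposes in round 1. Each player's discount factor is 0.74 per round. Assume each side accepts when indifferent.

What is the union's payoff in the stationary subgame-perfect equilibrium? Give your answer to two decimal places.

When the firm proposes, the union accepts any offer worth at least 0.74 times what the union would get by proposing next round; and vice versa.
This gives x = 120 − 0.74y and y = 120 − 0.74x, where x and y are each side's share when it proposes.
Hence (1 − 0.74·0.74)x = 120(1 − 0.74), i.e. 0.4524·x = 31.2.
x ≈ 68.9655; the union's share is 120 − x ≈ 51.0345.

51.03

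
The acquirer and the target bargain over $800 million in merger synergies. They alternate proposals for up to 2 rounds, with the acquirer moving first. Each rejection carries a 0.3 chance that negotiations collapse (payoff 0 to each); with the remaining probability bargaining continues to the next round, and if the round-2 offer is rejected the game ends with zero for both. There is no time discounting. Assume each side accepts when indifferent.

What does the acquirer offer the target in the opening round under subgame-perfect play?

560

Round 2 (the target proposes): the acquirer will accept anything ≥ 0, so the target offers 0 and keeps 800.
Round 1 (the acquirer proposes): rejecting gives the target an expected 0.7 × 800 = 560. The acquirer offers 560 and keeps 800 − 560 = 240.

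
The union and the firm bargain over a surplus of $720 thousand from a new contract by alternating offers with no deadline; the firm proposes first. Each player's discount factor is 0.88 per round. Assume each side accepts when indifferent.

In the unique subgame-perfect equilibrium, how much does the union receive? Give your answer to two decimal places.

337.02

In a stationary SPE each proposer offers the other exactly their discounted continuation value.
If the firm keeps x when proposing and the union keeps y when proposing, then x = 720 − 0.88y and y = 720 − 0.88x.
Solving: x = 720(1 − 0.88) / (1 − 0.88·0.88) = 86.4 / 0.2256 ≈ 382.9787.
The union gets 720 − 382.9787 ≈ 337.0213.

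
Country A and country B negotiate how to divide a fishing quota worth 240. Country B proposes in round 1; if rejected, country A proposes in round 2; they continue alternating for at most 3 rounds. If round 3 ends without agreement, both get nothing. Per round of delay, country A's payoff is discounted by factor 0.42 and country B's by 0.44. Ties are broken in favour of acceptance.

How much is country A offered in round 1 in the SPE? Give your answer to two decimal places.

56.45

Solve by backward induction from round 3.
Round 3 (country B proposes): rejection yields 0 for country A; country B offers 0 and keeps 240.
Round 2 (country A proposes): country B can get 240 next round, worth 0.44 × 240 = 105.6 now. Country A offers 105.6 and keeps 240 − 105.6 = 134.4.
Round 1 (country B proposes): country A can get 134.4 next round, worth 0.42 × 134.4 = 56.448 now. Country B offers 56.448 and keeps 240 − 56.448 = 183.552.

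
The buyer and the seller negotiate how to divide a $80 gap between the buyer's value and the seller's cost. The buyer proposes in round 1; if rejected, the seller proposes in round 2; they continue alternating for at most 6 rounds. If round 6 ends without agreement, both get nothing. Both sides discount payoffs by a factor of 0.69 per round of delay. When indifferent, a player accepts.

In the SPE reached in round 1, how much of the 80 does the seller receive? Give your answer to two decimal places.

37.77

Round 6 (the seller proposes): rejection yields 0 for the buyer; the seller offers 0 and keeps 80.
Round 5 (the buyer proposes): the seller can get 80 next round, worth 0.69 × 80 = 55.2 now. The buyer offers 55.2 and keeps 80 − 55.2 = 24.8.
Round 4 (the seller proposes): the buyer can get 24.8 next round, worth 0.69 × 24.8 = 17.112 now; the seller offers that and keeps 62.888.
Round 3 (the buyer proposes): the seller can get 62.888 next round, worth 0.69 × 62.888 = 43.39272 now; the buyer offers that and keeps 36.60728.
Round 2 (the seller proposes): the buyer can get 36.60728 next round, worth 0.69 × 36.60728 = 25.2590232 now; the seller offers that and keeps 54.7409768.
Round 1 (the buyer proposes): the seller can get 54.7409768 next round, worth 0.69 × 54.7409768 = 37.771273992 now. The buyer offers 37.771273992 and keeps 80 − 37.771273992 = 42.228726008.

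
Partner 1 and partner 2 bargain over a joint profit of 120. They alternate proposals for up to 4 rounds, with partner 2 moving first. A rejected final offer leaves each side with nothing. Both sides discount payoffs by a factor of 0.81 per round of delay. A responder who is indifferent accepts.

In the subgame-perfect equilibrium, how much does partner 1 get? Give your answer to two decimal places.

Work backward from the last round.
Round 4 (partner 1 proposes): partner 2 will accept anything ≥ 0, so partner 1 offers 0 and keeps 120.
Round 3 (partner 2 proposes): partner 1 can get 120 next round, worth 0.81 × 120 = 97.2 now. Partner 2 offers 97.2 and keeps 120 − 97.2 = 22.8.
Round 2 (partner 1 proposes): partner 2 can get 22.8 next round, worth 0.81 × 22.8 = 18.468 now. Partner 1 offers 18.468 and keeps 120 − 18.468 = 101.532.
Round 1 (partner 2 proposes): partner 1 can get 101.532 next round, worth 0.81 × 101.532 = 82.24092 now. Partner 2 offers 82.24092 and keeps 120 − 82.24092 = 37.75908.

82.24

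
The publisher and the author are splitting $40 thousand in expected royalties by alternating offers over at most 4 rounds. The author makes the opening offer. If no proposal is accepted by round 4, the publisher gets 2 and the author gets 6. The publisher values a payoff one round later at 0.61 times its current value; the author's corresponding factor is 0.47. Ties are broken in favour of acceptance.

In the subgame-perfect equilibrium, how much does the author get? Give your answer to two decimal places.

Solve by backward induction from round 4.
Round 4 (the publisher proposes): the author gets 6 if talks fail, so the publisher offers 6 and keeps 34.
Round 3 (the author proposes): the publisher can get 34 next round, worth 0.61 × 34 = 20.74 now; the author offers that and keeps 19.26.
Round 2 (the publisher proposes): the author can get 19.26 next round, worth 0.47 × 19.26 = 9.0522 now. The publisher offers 9.0522 and keeps 40 − 9.0522 = 30.9478.
Round 1 (the author proposes): the publisher can get 30.9478 next round, worth 0.61 × 30.9478 = 18.878158 now, so the author offers 18.878158, keeping 21.121842.

21.12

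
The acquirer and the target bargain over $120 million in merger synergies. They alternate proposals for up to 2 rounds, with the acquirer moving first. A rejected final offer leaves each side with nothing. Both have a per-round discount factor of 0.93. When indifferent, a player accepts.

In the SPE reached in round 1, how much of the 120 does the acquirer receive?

Solve by backward induction from round 2.
Round 2 (the target proposes): rejection yields 0 for the acquirer; the target offers 0 and keeps 120.
Round 1 (the acquirer proposes): the target can get 120 next round, worth 0.93 × 120 = 111.6 now. The acquirer offers 111.6 and keeps 120 − 111.6 = 8.4.

8.4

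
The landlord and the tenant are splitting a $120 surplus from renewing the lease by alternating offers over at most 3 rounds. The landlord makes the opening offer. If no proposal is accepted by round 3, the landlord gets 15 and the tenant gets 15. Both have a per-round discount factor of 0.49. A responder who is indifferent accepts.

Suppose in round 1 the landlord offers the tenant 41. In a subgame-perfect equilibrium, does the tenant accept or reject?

Accept

Round 3 (the landlord proposes): the tenant gets 15 if talks fail, so the landlord offers 15 and keeps 105.
Round 2 (the tenant proposes): the landlord can get 105 next round, worth 0.49 × 105 = 51.45 now, so the tenant offers 51.45, keeping 68.55.
So by rejecting in round 1, the tenant gets 68.55 next round, worth 0.49 × 68.55 = 33.5895 now.
Offer 41 ≥ 33.5895, so the tenant accepts.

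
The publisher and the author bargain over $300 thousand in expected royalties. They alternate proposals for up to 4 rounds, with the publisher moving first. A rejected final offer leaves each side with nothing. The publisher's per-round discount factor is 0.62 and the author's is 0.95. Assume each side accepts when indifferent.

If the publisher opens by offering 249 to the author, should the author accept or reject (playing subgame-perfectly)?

Reject

Round 4 (the author proposes): rejection yields 0 for the publisher; the author offers 0 and keeps 300.
Round 3 (the publisher proposes): the author can get 300 next round, worth 0.95 × 300 = 285 now, so the publisher offers 285, keeping 15.
Round 2 (the author proposes): the publisher can get 15 next round, worth 0.62 × 15 = 9.3 now. The author offers 9.3 and keeps 300 − 9.3 = 290.7.
So by rejecting in round 1, the author gets 290.7 next round, worth 0.95 × 290.7 = 276.165 now.
Offer 249 < 276.165, so the author rejects.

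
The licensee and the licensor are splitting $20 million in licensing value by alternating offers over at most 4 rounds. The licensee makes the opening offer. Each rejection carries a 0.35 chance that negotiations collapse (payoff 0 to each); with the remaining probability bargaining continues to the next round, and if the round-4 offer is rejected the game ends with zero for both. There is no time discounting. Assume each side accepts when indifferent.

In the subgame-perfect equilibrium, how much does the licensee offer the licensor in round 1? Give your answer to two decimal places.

Round 4 (the licensor proposes): rejection yields 0 for the licensee; the licensor offers 0 and keeps 20.
Round 3 (the licensee proposes): rejecting gives the licensor an expected 0.65 × 20 = 13; the licensee offers that and keeps 7.
Round 2 (the licensor proposes): rejecting gives the licensee an expected 0.65 × 7 = 4.55, so the licensor offers 4.55, keeping 15.45.
Round 1 (the licensee proposes): rejecting gives the licensor an expected 0.65 × 15.45 = 10.0425; the licensee offers that and keeps 9.9575.

10.04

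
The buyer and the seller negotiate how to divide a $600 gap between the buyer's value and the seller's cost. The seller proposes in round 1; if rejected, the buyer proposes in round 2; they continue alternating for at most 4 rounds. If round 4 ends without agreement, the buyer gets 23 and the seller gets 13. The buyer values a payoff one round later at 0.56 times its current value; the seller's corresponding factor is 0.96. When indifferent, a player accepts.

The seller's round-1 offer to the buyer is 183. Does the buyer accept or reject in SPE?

Reject

Work out the buyer's continuation value if the offer is rejected.
Round 4 (the buyer proposes): the seller gets 13 if talks fail, so the buyer offers 13 and keeps 587.
Round 3 (the seller proposes): the buyer can get 587 next round, worth 0.56 × 587 = 328.72 now, so the seller offers 328.72, keeping 271.28.
Round 2 (the buyer proposes): the seller can get 271.28 next round, worth 0.96 × 271.28 = 260.4288 now; the buyer offers that and keeps 339.5712.
So by rejecting in round 1, the buyer gets 339.5712 next round, worth 0.56 × 339.5712 = 190.159872 now.
Offer 183 < 190.159872, so the buyer rejects.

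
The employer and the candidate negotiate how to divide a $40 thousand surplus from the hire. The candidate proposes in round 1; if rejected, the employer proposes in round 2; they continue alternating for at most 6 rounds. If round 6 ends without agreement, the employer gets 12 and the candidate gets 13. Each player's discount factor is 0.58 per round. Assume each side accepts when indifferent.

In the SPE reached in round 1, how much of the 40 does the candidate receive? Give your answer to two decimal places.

Round 6 (the employer proposes): the candidate gets 13 if talks fail, so the employer offers 13 and keeps 27.
Round 5 (the candidate proposes): the employer can get 27 next round, worth 0.58 × 27 = 15.66 now. The candidate offers 15.66 and keeps 40 − 15.66 = 24.34.
Round 4 (the employer proposes): the candidate can get 24.34 next round, worth 0.58 × 24.34 = 14.1172 now. The employer offers 14.1172 and keeps 40 − 14.1172 = 25.8828.
Round 3 (the candidate proposes): the employer can get 25.8828 next round, worth 0.58 × 25.8828 = 15.012024 now, so the candidate offers 15.012024, keeping 24.987976.
Round 2 (the employer proposes): the candidate can get 24.987976 next round, worth 0.58 × 24.987976 = 14.49302608 now; the employer offers that and keeps 25.50697392.
Round 1 (the candidate proposes): the employer can get 25.50697392 next round, worth 0.58 × 25.50697392 = 14.7940448736 now; the candidate offers that and keeps 25.2059551264.

25.21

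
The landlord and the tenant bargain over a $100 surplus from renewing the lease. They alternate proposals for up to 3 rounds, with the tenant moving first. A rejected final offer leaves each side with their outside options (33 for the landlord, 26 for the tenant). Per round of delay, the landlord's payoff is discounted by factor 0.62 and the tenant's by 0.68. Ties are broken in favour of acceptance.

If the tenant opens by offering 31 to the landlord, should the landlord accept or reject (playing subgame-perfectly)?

Work out the landlord's continuation value if the offer is rejected.
Round 3 (the tenant proposes): the landlord gets 33 if talks fail, so the tenant offers 33 and keeps 67.
Round 2 (the landlord proposes): the tenant can get 67 next round, worth 0.68 × 67 = 45.56 now; the landlord offers that and keeps 54.44.
So by rejecting in round 1, the landlord gets 54.44 next round, worth 0.62 × 54.44 = 33.7528 now.
Offer 31 < 33.7528, so the landlord rejects.

Reject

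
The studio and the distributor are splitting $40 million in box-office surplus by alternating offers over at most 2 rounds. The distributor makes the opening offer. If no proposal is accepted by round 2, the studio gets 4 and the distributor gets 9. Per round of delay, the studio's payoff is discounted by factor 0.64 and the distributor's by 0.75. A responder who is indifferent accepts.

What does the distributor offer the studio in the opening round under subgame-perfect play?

19.84

Round 2 (the studio proposes): the distributor gets 9 if talks fail, so the studio offers 9 and keeps 31.
Round 1 (the distributor proposes): the studio can get 31 next round, worth 0.64 × 31 = 19.84 now, so the distributor offers 19.84, keeping 20.16.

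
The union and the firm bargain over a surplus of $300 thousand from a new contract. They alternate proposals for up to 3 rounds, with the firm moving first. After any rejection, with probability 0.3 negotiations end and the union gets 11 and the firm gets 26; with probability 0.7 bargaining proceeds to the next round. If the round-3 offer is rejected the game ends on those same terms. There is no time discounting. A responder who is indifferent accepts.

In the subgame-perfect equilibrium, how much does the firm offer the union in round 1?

66.23

By backward induction:
Round 3 (the firm proposes): the union gets 11 if talks fail, so the firm offers 11 and keeps 289.
Round 2 (the union proposes): rejecting gives the firm an expected 0.7 × 289 + 0.3 × 26 = 210.1, so the union offers 210.1, keeping 89.9.
Round 1 (the firm proposes): rejecting gives the union an expected 0.7 × 89.9 + 0.3 × 11 = 66.23, so the firm offers 66.23, keeping 233.77.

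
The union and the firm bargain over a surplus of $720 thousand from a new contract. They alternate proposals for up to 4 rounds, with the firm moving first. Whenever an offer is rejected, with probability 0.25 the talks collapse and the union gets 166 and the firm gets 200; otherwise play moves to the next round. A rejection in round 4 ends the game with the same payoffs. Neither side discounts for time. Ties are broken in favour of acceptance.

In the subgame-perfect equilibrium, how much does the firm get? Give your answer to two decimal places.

338.28

Round 4 (the union proposes): the firm gets 200 if talks fail, so the union offers 200 and keeps 520.
Round 3 (the firm proposes): rejecting gives the union an expected 0.75 × 520 + 0.25 × 166 = 431.5, so the firm offers 431.5, keeping 288.5.
Round 2 (the union proposes): rejecting gives the firm an expected 0.75 × 288.5 + 0.25 × 200 = 266.375. The union offers 266.375 and keeps 720 − 266.375 = 453.625.
Round 1 (the firm proposes): rejecting gives the union an expected 0.75 × 453.625 + 0.25 × 166 = 381.71875. The firm offers 381.71875 and keeps 720 − 381.71875 = 338.28125.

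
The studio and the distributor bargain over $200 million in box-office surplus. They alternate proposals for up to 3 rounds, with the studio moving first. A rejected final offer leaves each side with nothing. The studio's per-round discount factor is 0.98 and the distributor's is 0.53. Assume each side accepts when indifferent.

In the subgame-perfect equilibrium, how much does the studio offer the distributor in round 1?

2.12

By backward induction:
Round 3 (the studio proposes): rejection yields 0 for the distributor; the studio offers 0 and keeps 200.
Round 2 (the distributor proposes): the studio can get 200 next round, worth 0.98 × 200 = 196 now. The distributor offers 196 and keeps 200 − 196 = 4.
Round 1 (the studio proposes): the distributor can get 4 next round, worth 0.53 × 4 = 2.12 now, so the studio offers 2.12, keeping 197.88.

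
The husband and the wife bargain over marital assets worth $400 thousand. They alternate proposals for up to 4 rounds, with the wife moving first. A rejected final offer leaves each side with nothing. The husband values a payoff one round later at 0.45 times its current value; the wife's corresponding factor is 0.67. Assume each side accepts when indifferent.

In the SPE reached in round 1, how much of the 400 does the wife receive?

Work backward from the last round.
Round 4 (the husband proposes): rejection yields 0 for the wife; the husband offers 0 and keeps 400.
Round 3 (the wife proposes): the husband can get 400 next round, worth 0.45 × 400 = 180 now, so the wife offers 180, keeping 220.
Round 2 (the husband proposes): the wife can get 220 next round, worth 0.67 × 220 = 147.4 now. The husband offers 147.4 and keeps 400 − 147.4 = 252.6.
Round 1 (the wife proposes): the husband can get 252.6 next round, worth 0.45 × 252.6 = 113.67 now; the wife offers that and keeps 286.33.

286.33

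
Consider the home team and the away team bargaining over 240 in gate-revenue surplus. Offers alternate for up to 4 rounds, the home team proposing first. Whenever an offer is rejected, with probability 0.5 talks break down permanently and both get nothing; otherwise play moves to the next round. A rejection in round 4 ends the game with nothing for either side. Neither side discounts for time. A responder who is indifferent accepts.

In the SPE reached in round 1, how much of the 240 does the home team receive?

Round 4 (the away team proposes): rejection yields 0 for the home team; the away team offers 0 and keeps 240.
Round 3 (the home team proposes): rejecting gives the away team an expected 0.5 × 240 = 120. The home team offers 120 and keeps 240 − 120 = 120.
Round 2 (the away team proposes): rejecting gives the home team an expected 0.5 × 120 = 60, so the away team offers 60, keeping 180.
Round 1 (the home team proposes): rejecting gives the away team an expected 0.5 × 180 = 90; the home team offers that and keeps 150.

150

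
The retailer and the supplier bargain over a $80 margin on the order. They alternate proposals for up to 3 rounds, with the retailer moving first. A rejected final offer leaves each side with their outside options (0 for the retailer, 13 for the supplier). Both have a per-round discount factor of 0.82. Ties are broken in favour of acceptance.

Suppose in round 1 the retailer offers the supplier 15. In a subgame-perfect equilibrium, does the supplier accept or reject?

Reject

Work out the supplier's continuation value if the offer is rejected.
Round 3 (the retailer proposes): the supplier gets 13 if talks fail, so the retailer offers 13 and keeps 67.
Round 2 (the supplier proposes): the retailer can get 67 next round, worth 0.82 × 67 = 54.94 now, so the supplier offers 54.94, keeping 25.06.
So by rejecting in round 1, the supplier gets 25.06 next round, worth 0.82 × 25.06 = 20.5492 now.
Offer 15 < 20.5492, so the supplier rejects.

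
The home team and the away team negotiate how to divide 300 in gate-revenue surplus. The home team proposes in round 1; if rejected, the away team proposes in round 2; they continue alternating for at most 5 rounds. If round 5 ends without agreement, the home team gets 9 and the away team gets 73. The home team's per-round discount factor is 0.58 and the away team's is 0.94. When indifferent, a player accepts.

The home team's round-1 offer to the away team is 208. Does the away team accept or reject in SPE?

Work out the away team's continuation value if the offer is rejected.
Round 5 (the home team proposes): the away team gets 73 if talks fail, so the home team offers 73 and keeps 227.
Round 4 (the away team proposes): the home team can get 227 next round, worth 0.58 × 227 = 131.66 now, so the away team offers 131.66, keeping 168.34.
Round 3 (the home team proposes): the away team can get 168.34 next round, worth 0.94 × 168.34 = 158.2396 now, so the home team offers 158.2396, keeping 141.7604.
Round 2 (the away team proposes): the home team can get 141.7604 next round, worth 0.58 × 141.7604 = 82.221032 now. The away team offers 82.221032 and keeps 300 − 82.221032 = 217.778968.
So by rejecting in round 1, the away team gets 217.778968 next round, worth 0.94 × 217.778968 = 204.71222992 now.
Offer 208 ≥ 204.71222992, so the away team accepts.

Accept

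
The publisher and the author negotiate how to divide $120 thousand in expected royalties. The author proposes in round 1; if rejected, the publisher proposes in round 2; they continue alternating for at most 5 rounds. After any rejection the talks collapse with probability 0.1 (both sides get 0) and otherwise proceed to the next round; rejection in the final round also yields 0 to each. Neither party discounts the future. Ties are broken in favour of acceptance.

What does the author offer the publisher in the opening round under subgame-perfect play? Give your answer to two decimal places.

By backward induction:
Round 5 (the author proposes): rejection yields 0 for the publisher; the author offers 0 and keeps 120.
Round 4 (the publisher proposes): rejecting gives the author an expected 0.9 × 120 = 108. The publisher offers 108 and keeps 120 − 108 = 12.
Round 3 (the author proposes): rejecting gives the publisher an expected 0.9 × 12 = 10.8. The author offers 10.8 and keeps 120 − 10.8 = 109.2.
Round 2 (the publisher proposes): rejecting gives the author an expected 0.9 × 109.2 = 98.28. The publisher offers 98.28 and keeps 120 − 98.28 = 21.72.
Round 1 (the author proposes): rejecting gives the publisher an expected 0.9 × 21.72 = 19.548; the author offers that and keeps 100.452.

19.55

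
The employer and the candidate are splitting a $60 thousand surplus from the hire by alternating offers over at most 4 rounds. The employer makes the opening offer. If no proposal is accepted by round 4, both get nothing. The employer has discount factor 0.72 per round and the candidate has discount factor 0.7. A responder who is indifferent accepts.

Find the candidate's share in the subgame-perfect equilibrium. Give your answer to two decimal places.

32.93

Work backward from the last round.
Round 4 (the candidate proposes): rejection yields 0 for the employer; the candidate offers 0 and keeps 60.
Round 3 (the employer proposes): the candidate can get 60 next round, worth 0.7 × 60 = 42 now. The employer offers 42 and keeps 60 − 42 = 18.
Round 2 (the candidate proposes): the employer can get 18 next round, worth 0.72 × 18 = 12.96 now; the candidate offers that and keeps 47.04.
Round 1 (the employer proposes): the candidate can get 47.04 next round, worth 0.7 × 47.04 = 32.928 now; the employer offers that and keeps 27.072.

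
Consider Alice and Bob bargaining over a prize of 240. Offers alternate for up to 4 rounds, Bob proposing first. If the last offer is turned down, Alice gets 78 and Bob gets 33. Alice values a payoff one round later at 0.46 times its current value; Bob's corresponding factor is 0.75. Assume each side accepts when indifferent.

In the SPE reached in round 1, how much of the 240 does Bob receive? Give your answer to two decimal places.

179.55

Round 4 (Alice proposes): Bob gets 33 if talks fail, so Alice offers 33 and keeps 207.
Round 3 (Bob proposes): Alice can get 207 next round, worth 0.46 × 207 = 95.22 now, so Bob offers 95.22, keeping 144.78.
Round 2 (Alice proposes): Bob can get 144.78 next round, worth 0.75 × 144.78 = 108.585 now; Alice offers that and keeps 131.415.
Round 1 (Bob proposes): Alice can get 131.415 next round, worth 0.46 × 131.415 = 60.4509 now, so Bob offers 60.4509, keeping 179.5491.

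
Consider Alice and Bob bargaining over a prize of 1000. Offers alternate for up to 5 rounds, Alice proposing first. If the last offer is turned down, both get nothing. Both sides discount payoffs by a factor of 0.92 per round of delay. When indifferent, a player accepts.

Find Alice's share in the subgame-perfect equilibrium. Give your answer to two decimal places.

Round 5 (Alice proposes): Bob will accept anything ≥ 0, so Alice offers 0 and keeps 1000.
Round 4 (Bob proposes): Alice can get 1000 next round, worth 0.92 × 1000 = 920 now, so Bob offers 920, keeping 80.
Round 3 (Alice proposes): Bob can get 80 next round, worth 0.92 × 80 = 73.6 now, so Alice offers 73.6, keeping 926.4.
Round 2 (Bob proposes): Alice can get 926.4 next round, worth 0.92 × 926.4 = 852.288 now; Bob offers that and keeps 147.712.
Round 1 (Alice proposes): Bob can get 147.712 next round, worth 0.92 × 147.712 = 135.89504 now. Alice offers 135.89504 and keeps 1000 − 135.89504 = 864.10496.

864.10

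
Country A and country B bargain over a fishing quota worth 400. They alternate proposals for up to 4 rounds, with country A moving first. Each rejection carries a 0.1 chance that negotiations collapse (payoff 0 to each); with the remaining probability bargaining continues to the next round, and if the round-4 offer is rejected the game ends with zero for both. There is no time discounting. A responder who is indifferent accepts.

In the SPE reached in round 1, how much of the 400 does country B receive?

Round 4 (country B proposes): rejection yields 0 for country A; country B offers 0 and keeps 400.
Round 3 (country A proposes): rejecting gives country B an expected 0.9 × 400 = 360, so country A offers 360, keeping 40.
Round 2 (country B proposes): rejecting gives country A an expected 0.9 × 40 = 36. Country B offers 36 and keeps 400 − 36 = 364.
Round 1 (country A proposes): rejecting gives country B an expected 0.9 × 364 = 327.6. Country A offers 327.6 and keeps 400 − 327.6 = 72.4.

327.6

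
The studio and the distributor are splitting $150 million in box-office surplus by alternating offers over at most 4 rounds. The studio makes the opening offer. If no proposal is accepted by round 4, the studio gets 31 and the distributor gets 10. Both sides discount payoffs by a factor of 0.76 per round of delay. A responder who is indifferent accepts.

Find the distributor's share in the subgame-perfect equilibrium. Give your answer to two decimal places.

79.60

Round 4 (the distributor proposes): the studio gets 31 if talks fail, so the distributor offers 31 and keeps 119.
Round 3 (the studio proposes): the distributor can get 119 next round, worth 0.76 × 119 = 90.44 now; the studio offers that and keeps 59.56.
Round 2 (the distributor proposes): the studio can get 59.56 next round, worth 0.76 × 59.56 = 45.2656 now. The distributor offers 45.2656 and keeps 150 − 45.2656 = 104.7344.
Round 1 (the studio proposes): the distributor can get 104.7344 next round, worth 0.76 × 104.7344 = 79.598144 now, so the studio offers 79.598144, keeping 70.401856.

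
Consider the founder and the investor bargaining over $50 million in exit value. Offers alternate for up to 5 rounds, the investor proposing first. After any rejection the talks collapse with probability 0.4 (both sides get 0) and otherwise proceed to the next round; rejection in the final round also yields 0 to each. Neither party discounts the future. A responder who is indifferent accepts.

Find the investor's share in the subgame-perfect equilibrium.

33.68

By backward induction:
Round 5 (the investor proposes): the founder will accept anything ≥ 0, so the investor offers 0 and keeps 50.
Round 4 (the founder proposes): rejecting gives the investor an expected 0.6 × 50 = 30. The founder offers 30 and keeps 50 − 30 = 20.
Round 3 (the investor proposes): rejecting gives the founder an expected 0.6 × 20 = 12, so the investor offers 12, keeping 38.
Round 2 (the founder proposes): rejecting gives the investor an expected 0.6 × 38 = 22.8, so the founder offers 22.8, keeping 27.2.
Round 1 (the investor proposes): rejecting gives the founder an expected 0.6 × 27.2 = 16.32, so the investor offers 16.32, keeping 33.68.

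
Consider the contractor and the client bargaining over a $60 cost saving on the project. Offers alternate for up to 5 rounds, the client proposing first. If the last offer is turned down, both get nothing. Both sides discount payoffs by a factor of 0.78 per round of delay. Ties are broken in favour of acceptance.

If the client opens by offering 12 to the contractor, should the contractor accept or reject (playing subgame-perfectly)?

Round 5 (the client proposes): the contractor will accept anything ≥ 0, so the client offers 0 and keeps 60.
Round 4 (the contractor proposes): the client can get 60 next round, worth 0.78 × 60 = 46.8 now. The contractor offers 46.8 and keeps 60 − 46.8 = 13.2.
Round 3 (the client proposes): the contractor can get 13.2 next round, worth 0.78 × 13.2 = 10.296 now; the client offers that and keeps 49.704.
Round 2 (the contractor proposes): the client can get 49.704 next round, worth 0.78 × 49.704 = 38.76912 now; the contractor offers that and keeps 21.23088.
So by rejecting in round 1, the contractor gets 21.23088 next round, worth 0.78 × 21.23088 = 16.5600864 now.
Offer 12 < 16.5600864, so the contractor rejects.

Reject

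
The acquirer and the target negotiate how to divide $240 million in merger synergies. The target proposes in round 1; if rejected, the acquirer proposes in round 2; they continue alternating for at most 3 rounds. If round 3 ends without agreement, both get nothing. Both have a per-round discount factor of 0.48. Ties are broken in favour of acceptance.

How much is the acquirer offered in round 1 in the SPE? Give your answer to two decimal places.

59.90

Round 3 (the target proposes): rejection yields 0 for the acquirer; the target offers 0 and keeps 240.
Round 2 (the acquirer proposes): the target can get 240 next round, worth 0.48 × 240 = 115.2 now. The acquirer offers 115.2 and keeps 240 − 115.2 = 124.8.
Round 1 (the target proposes): the acquirer can get 124.8 next round, worth 0.48 × 124.8 = 59.904 now. The target offers 59.904 and keeps 240 − 59.904 = 180.096.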